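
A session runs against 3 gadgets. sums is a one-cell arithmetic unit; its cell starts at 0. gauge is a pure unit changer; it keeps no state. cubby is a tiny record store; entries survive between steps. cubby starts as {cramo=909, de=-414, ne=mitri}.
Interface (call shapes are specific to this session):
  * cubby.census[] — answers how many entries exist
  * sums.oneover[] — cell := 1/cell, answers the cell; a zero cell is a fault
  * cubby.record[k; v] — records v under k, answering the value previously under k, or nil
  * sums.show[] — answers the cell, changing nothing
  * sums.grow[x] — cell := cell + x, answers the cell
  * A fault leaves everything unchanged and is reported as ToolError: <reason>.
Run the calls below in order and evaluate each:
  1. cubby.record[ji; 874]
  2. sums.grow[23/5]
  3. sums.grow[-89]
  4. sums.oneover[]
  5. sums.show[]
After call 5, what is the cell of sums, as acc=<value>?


CALL record[ji; 874]
RET  nil
CALL grow[23/5]
RET  23/5
CALL grow[-89]
RET  -422/5
CALL oneover[]
RET  -5/422
CALL show[]
RET  -5/422

Answer: acc=-5/422


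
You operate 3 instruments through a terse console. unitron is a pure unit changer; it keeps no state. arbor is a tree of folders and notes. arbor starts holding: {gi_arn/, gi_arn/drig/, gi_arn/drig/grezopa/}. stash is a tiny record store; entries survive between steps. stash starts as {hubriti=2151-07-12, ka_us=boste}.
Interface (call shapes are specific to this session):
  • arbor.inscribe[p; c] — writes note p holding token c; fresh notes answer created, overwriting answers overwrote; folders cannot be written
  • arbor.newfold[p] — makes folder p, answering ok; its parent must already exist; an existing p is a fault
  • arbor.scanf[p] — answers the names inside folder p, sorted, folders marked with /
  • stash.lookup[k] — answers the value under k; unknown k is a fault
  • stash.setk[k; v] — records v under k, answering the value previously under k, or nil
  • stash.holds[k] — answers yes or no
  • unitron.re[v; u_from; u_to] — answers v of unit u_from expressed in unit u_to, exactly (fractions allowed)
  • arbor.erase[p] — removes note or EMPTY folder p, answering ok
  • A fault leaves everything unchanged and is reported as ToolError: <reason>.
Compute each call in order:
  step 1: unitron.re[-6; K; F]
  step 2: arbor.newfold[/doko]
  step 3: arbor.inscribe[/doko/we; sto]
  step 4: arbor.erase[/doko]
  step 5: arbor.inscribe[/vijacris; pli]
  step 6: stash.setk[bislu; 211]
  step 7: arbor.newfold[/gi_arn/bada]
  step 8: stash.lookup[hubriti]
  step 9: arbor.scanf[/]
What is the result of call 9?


Answer: [doko/, gi_arn/, vijacris]

Derivation:
;; 1. unitron.re(v: -6, u_from: K, u_to: F) ~> -47047/100
;; 2. arbor.newfold(p: /doko) ~> ok
;; 3. arbor.inscribe(p: /doko/we, c: sto) ~> created
;; 4. arbor.erase(p: /doko) ~> ToolError: not empty
;; 5. arbor.inscribe(p: /vijacris, c: pli) ~> created
;; 6. stash.setk(k: bislu, v: 211) ~> nil
;; 7. arbor.newfold(p: /gi_arn/bada) ~> ok
;; 8. stash.lookup(k: hubriti) ~> 2151-07-12
;; 9. arbor.scanf(p: /) ~> [doko/, gi_arn/, vijacris]


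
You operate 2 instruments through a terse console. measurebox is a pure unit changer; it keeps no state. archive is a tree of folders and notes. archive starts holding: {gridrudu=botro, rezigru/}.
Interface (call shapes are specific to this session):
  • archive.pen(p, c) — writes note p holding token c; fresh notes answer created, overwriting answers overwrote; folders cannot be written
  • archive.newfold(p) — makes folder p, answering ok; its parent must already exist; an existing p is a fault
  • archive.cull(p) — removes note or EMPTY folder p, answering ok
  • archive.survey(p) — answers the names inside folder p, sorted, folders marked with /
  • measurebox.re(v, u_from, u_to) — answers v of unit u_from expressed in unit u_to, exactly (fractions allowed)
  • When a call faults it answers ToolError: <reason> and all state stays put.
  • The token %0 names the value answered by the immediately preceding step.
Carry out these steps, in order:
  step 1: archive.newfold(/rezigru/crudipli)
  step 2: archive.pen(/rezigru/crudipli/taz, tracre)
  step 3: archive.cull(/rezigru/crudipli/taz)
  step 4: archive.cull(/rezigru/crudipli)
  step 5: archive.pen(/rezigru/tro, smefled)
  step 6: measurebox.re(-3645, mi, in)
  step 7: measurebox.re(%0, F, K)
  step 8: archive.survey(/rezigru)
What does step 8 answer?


I invoke archive.newfold(p=/rezigru/crudipli), → ok.
Using archive.pen(p=/rezigru/crudipli/taz, c=tracre), yielding created.
I use archive.cull(p=/rezigru/crudipli/taz), → ok.
Then archive.cull(p=/rezigru/crudipli): ok.
Invoking archive.pen(p=/rezigru/tro, c=smefled), giving created.
Using measurebox.re(v=-3645, u_from=mi, u_to=in), yielding -230947200.
I use measurebox.re(v=%0, u_from=F, u_to=K), — result: -23094674033/180.
I try archive.survey(p=/rezigru), and observe [tro].

Answer: [tro]


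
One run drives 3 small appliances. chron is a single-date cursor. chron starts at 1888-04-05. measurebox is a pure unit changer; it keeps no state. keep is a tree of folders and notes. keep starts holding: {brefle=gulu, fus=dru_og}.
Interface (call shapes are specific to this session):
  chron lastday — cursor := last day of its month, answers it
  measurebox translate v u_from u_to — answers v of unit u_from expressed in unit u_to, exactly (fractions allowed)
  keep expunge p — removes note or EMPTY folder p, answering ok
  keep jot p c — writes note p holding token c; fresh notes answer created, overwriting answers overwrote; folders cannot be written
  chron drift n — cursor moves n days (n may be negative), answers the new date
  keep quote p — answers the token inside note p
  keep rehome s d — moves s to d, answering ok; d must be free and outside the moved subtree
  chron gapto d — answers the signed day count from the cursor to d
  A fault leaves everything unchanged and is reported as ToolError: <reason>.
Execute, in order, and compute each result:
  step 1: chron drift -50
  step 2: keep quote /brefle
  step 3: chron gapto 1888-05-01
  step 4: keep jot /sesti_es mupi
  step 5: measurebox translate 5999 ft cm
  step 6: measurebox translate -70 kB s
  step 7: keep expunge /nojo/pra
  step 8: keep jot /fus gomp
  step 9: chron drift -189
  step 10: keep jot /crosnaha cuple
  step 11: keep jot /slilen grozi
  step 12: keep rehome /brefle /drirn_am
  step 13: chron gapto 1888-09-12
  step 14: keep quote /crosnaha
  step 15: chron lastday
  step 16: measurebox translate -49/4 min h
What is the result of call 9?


Now I run chron drift with n='-50', → 1888-02-15.
I call keep quote with p='/brefle': gulu.
I invoke chron gapto with d='1888-05-01': 76.
I call keep jot with p='/sesti_es', c='mupi', → created.
I try measurebox translate with v='5999', u_from='ft', u_to='cm', yielding 4571238/25.
Now I run measurebox translate with v='-70', u_from='kB', u_to='s', → ToolError: incompatible units.
I call keep expunge with p='/nojo/pra', — result: ToolError: not found.
I invoke keep jot with p='/fus', c='gomp', yielding overwrote.
Next I call chron drift with n='-189', and see 1887-08-10.
Using keep jot with p='/crosnaha', c='cuple', — result: created.
I call keep jot with p='/slilen', c='grozi': created.
I invoke keep rehome with s='/brefle', d='/drirn_am', → ok.
Now I run chron gapto with d='1888-09-12', and observe 399.
Calling keep quote with p='/crosnaha', giving cuple.
I run chron lastday, and get 1887-08-31.
Using measurebox translate with v='-49/4', u_from='min', u_to='h', yielding -49/240.

Answer: 1887-08-10


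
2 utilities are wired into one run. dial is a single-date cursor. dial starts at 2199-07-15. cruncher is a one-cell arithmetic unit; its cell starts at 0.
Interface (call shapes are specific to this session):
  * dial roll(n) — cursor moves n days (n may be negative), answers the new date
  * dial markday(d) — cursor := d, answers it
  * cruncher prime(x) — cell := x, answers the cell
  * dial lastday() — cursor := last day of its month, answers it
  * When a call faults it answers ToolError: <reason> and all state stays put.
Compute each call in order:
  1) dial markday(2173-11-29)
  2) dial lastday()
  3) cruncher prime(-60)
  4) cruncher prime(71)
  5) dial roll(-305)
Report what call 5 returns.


Answer: 2173-01-29

Derivation:
>>> dial markday 2173-11-29
:: 2173-11-29
>>> dial lastday
:: 2173-11-30
>>> cruncher prime -60
:: -60
>>> cruncher prime 71
:: 71
>>> dial roll -305
:: 2173-01-29


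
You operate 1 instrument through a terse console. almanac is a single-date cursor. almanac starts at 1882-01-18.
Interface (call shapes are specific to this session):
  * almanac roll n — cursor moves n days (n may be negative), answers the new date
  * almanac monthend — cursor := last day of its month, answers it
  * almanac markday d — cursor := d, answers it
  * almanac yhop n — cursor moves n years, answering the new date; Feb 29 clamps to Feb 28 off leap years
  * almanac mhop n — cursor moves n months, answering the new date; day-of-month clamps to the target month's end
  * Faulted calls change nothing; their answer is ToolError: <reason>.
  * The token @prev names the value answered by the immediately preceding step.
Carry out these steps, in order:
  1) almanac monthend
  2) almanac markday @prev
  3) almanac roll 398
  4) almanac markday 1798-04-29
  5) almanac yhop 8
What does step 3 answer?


[in] almanac monthend
  1882-01-31
[in] almanac markday d=@prev
  1882-01-31
[in] almanac roll n=398
  1883-03-05
[in] almanac markday d=1798-04-29
  1798-04-29
[in] almanac yhop n=8
  1806-04-29

Answer: 1883-03-05


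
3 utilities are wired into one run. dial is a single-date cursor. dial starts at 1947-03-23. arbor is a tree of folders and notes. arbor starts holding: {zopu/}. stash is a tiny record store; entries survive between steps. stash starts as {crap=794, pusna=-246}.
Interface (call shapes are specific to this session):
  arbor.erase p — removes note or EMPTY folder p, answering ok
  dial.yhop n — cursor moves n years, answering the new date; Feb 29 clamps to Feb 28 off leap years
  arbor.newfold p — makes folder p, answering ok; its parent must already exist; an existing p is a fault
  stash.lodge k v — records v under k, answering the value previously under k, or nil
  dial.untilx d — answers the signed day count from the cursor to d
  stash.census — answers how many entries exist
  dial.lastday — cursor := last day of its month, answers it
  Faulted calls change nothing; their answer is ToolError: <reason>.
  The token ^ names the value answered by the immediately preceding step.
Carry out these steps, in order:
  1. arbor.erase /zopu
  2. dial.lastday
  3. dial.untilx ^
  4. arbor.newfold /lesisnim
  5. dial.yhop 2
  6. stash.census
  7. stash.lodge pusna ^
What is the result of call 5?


Answer: 1949-03-31

Derivation:
-- 1. arbor.erase(/zopu) -> ok
-- 2. dial.lastday() -> 1947-03-31
-- 3. dial.untilx(^) -> 0
-- 4. arbor.newfold(/lesisnim) -> ok
-- 5. dial.yhop(2) -> 1949-03-31
-- 6. stash.census() -> 2
-- 7. stash.lodge(pusna, ^) -> -246


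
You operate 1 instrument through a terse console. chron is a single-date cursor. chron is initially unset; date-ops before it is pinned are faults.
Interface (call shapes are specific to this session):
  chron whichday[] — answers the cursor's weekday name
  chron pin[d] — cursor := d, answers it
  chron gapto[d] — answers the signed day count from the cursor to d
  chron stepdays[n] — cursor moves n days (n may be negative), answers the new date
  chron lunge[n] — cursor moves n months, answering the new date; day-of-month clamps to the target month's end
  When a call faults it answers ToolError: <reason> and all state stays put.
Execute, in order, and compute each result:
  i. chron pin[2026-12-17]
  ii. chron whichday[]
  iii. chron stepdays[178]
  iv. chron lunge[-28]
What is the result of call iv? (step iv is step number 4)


I invoke chron pin on 2026-12-17, which returns 2026-12-17.
I run chron whichday(), — result: Thursday.
I try chron stepdays on 178: 2027-06-13.
Invoking chron lunge on -28, which returns 2025-02-13.

Answer: 2025-02-13


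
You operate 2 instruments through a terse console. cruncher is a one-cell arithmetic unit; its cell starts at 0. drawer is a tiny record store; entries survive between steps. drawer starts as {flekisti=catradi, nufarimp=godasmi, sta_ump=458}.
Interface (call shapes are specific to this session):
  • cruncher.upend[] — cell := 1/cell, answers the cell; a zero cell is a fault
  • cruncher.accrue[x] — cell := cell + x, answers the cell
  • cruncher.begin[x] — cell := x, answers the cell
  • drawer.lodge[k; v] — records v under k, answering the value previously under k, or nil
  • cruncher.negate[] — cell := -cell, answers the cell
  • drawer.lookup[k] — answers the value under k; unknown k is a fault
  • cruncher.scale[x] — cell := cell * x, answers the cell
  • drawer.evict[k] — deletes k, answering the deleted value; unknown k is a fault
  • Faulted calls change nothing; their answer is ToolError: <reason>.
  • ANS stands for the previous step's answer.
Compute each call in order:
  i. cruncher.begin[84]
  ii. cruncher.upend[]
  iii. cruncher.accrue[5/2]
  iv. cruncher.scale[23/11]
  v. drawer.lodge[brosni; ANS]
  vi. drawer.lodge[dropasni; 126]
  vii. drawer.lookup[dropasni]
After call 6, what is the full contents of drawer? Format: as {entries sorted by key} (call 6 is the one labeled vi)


[in] cruncher.begin x: 84
[out] 84
[in] cruncher.upend
[out] 1/84
[in] cruncher.accrue x: 5/2
[out] 211/84
[in] cruncher.scale x: 23/11
[out] 4853/924
[in] drawer.lodge k: brosni v: ANS
[out] nil
[in] drawer.lodge k: dropasni v: 126
[out] nil
[in] drawer.lookup k: dropasni
[out] 126

Answer: {brosni=4853/924, dropasni=126, flekisti=catradi, nufarimp=godasmi, sta_ump=458}


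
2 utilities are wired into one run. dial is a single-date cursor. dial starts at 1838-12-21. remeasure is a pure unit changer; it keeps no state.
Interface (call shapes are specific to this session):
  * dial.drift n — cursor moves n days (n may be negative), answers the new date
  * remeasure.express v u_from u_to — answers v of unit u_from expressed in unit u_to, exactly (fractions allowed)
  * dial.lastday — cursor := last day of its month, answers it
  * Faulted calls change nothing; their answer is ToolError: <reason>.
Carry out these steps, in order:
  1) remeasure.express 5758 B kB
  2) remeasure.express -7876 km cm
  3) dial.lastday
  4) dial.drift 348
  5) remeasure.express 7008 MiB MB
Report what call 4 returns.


Answer: 1839-12-14

Derivation:
·→ express(v='5758', u_from='B', u_to='kB')
·← 2879/500
·→ express(v='-7876', u_from='km', u_to='cm')
·← -787600000
·→ lastday()
·← 1838-12-31
·→ drift(n='348')
·← 1839-12-14
·→ express(v='7008', u_from='MiB', u_to='MB')
·← 114819072/15625


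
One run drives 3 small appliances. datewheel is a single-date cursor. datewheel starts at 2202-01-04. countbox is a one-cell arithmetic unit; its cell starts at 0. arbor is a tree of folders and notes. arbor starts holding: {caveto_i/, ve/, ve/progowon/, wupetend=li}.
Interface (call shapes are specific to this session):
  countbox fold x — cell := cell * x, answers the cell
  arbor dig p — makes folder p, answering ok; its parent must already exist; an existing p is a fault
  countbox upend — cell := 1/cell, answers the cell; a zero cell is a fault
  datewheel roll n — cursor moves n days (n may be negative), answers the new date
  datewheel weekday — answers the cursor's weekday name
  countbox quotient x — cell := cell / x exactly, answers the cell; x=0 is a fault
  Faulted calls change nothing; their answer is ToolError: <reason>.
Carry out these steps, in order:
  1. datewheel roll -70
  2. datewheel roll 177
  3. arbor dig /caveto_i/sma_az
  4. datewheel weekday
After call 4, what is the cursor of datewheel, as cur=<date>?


[in] datewheel roll n: -70
= 2201-10-26
[in] datewheel roll n: 177
= 2202-04-21
[in] arbor dig p: /caveto_i/sma_az
= ok
[in] datewheel weekday
= Wednesday

Answer: cur=2202-04-21


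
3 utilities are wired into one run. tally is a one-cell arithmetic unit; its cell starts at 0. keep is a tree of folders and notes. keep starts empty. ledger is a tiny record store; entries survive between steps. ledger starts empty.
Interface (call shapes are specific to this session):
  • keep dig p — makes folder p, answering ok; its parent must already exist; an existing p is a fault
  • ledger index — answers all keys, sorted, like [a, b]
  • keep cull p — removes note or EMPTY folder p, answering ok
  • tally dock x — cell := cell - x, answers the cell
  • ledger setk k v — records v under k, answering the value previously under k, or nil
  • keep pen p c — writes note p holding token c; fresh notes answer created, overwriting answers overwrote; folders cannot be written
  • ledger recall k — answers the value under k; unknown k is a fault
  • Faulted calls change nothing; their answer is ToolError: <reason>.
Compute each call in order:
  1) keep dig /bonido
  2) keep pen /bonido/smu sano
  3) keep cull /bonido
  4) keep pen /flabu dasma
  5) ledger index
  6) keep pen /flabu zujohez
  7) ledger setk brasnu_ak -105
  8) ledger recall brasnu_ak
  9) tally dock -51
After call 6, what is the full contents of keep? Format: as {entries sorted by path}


% keep dig p=/bonido
:: ok
% keep pen p=/bonido/smu c=sano
:: created
% keep cull p=/bonido
:: ToolError: not empty
% keep pen p=/flabu c=dasma
:: created
% ledger index
:: []
% keep pen p=/flabu c=zujohez
:: overwrote
% ledger setk k=brasnu_ak v=-105
:: nil
% ledger recall k=brasnu_ak
:: -105
% tally dock x=-51
:: 51

Answer: {bonido/, bonido/smu=sano, flabu=zujohez}


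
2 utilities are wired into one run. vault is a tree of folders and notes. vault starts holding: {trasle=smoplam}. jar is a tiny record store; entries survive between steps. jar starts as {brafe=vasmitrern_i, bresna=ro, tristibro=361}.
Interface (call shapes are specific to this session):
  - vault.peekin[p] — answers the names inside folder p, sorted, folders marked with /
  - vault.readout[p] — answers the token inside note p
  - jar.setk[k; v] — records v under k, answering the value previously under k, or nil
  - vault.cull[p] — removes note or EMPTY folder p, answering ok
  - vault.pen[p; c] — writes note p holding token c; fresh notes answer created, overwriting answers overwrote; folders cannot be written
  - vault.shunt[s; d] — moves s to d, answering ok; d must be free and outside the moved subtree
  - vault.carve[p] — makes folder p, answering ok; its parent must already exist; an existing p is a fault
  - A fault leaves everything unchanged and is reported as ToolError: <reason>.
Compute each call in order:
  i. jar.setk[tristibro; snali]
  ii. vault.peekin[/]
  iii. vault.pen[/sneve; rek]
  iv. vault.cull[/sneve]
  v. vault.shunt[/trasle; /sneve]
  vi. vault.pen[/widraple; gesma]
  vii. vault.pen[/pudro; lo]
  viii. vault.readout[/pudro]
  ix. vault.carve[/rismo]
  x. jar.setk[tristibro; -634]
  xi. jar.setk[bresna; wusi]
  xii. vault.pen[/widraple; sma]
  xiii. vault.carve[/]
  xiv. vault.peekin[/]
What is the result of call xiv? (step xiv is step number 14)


~$ setk tristibro snali
= 361
~$ peekin /
= [trasle]
~$ pen /sneve rek
= created
~$ cull /sneve
= ok
~$ shunt /trasle /sneve
= ok
~$ pen /widraple gesma
= created
~$ pen /pudro lo
= created
~$ readout /pudro
= lo
~$ carve /rismo
= ok
~$ setk tristibro -634
= snali
~$ setk bresna wusi
= ro
~$ pen /widraple sma
= overwrote
~$ carve /
= ToolError: exists
~$ peekin /
= [pudro, rismo/, sneve, widraple]

Answer: [pudro, rismo/, sneve, widraple]


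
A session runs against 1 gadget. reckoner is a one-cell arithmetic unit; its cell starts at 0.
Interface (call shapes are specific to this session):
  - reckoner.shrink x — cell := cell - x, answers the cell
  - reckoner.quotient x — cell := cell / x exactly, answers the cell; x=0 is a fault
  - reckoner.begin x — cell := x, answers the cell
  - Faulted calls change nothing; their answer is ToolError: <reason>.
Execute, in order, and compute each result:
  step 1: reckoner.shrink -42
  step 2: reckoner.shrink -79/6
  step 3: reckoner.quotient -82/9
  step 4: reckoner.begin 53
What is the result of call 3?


$ reckoner.shrink x='-42'
= 42
$ reckoner.shrink x='-79/6'
= 331/6
$ reckoner.quotient x='-82/9'
= -993/164
$ reckoner.begin x='53'
= 53

Answer: -993/164


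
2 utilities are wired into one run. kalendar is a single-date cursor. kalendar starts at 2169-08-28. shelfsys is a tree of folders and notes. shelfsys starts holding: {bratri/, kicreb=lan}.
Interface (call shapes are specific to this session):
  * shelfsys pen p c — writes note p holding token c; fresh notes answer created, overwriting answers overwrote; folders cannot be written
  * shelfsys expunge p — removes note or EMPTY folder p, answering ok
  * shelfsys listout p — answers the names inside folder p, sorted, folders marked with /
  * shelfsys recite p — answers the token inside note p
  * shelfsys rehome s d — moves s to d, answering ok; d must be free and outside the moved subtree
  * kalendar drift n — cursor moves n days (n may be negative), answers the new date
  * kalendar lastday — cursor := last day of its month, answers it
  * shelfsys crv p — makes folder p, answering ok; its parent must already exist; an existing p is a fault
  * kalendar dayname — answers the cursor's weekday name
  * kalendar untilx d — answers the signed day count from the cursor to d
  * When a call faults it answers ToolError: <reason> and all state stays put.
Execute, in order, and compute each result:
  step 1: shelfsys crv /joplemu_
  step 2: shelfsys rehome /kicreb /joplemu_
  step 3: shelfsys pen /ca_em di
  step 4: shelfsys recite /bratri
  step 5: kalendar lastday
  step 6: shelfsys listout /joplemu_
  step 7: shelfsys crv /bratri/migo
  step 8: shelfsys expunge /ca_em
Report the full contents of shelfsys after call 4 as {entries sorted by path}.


Answer: {bratri/, ca_em=di, joplemu_/, kicreb=lan}

Derivation:
// shelfsys crv(p='/joplemu_') ~> ok
// shelfsys rehome(s='/kicreb', d='/joplemu_') ~> ToolError: exists
// shelfsys pen(p='/ca_em', c='di') ~> created
// shelfsys recite(p='/bratri') ~> ToolError: is a directory
// kalendar lastday() ~> 2169-08-31
// shelfsys listout(p='/joplemu_') ~> []
// shelfsys crv(p='/bratri/migo') ~> ok
// shelfsys expunge(p='/ca_em') ~> ok


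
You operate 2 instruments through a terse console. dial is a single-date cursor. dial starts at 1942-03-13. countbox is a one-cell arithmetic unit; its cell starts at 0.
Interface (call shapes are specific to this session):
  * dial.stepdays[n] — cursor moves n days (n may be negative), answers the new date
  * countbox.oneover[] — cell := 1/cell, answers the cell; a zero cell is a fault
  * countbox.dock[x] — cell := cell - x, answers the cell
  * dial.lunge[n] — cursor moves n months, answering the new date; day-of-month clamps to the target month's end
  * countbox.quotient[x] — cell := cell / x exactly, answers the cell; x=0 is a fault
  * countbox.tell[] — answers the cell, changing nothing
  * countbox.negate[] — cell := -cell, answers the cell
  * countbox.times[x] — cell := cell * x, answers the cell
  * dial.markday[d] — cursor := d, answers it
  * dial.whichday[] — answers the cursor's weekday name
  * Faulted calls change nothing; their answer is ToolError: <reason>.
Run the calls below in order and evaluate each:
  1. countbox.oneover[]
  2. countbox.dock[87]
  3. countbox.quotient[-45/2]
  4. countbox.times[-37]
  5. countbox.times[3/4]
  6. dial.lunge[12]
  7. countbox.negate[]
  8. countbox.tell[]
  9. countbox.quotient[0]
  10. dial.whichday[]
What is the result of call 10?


Answer: Saturday

Derivation:
~$ oneover
[out] ToolError: reciprocal of zero
~$ dock x→87
[out] -87
~$ quotient x→-45/2
[out] 58/15
~$ times x→-37
[out] -2146/15
~$ times x→3/4
[out] -1073/10
~$ lunge n→12
[out] 1943-03-13
~$ negate
[out] 1073/10
~$ tell
[out] 1073/10
~$ quotient x→0
[out] ToolError: division by zero
~$ whichday
[out] Saturday


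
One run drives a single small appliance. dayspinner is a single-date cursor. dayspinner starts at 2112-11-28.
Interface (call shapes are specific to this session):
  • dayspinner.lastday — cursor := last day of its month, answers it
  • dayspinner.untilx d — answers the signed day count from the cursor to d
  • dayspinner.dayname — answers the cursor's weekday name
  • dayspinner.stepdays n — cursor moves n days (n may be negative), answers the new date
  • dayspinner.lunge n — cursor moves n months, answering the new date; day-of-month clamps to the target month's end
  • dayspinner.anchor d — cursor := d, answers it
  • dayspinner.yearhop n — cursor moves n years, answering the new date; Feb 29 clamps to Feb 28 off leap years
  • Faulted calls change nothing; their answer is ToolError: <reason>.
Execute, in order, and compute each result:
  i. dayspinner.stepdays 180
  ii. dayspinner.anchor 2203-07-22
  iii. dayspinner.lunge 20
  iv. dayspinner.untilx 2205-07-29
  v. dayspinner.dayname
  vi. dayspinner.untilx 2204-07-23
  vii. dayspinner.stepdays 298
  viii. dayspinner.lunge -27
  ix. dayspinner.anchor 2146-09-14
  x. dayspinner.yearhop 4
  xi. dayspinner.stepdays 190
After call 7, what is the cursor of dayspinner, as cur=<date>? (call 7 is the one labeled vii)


Answer: cur=2206-01-14

Derivation:
Now I run dayspinner.stepdays on n=180, and see 2113-05-27.
Using dayspinner.anchor on d=2203-07-22, → 2203-07-22.
Next I call dayspinner.lunge on n=20, giving 2205-03-22.
I run dayspinner.untilx on d=2205-07-29, and observe 129.
I try dayspinner.dayname, and see Friday.
I call dayspinner.untilx on d=2204-07-23, which returns -242.
I call dayspinner.stepdays on n=298: 2206-01-14.
I invoke dayspinner.lunge on n=-27, — result: 2203-10-14.
Now I run dayspinner.anchor on d=2146-09-14, and see 2146-09-14.
Now I run dayspinner.yearhop on n=4, yielding 2150-09-14.
I use dayspinner.stepdays on n=190, yielding 2151-03-23.


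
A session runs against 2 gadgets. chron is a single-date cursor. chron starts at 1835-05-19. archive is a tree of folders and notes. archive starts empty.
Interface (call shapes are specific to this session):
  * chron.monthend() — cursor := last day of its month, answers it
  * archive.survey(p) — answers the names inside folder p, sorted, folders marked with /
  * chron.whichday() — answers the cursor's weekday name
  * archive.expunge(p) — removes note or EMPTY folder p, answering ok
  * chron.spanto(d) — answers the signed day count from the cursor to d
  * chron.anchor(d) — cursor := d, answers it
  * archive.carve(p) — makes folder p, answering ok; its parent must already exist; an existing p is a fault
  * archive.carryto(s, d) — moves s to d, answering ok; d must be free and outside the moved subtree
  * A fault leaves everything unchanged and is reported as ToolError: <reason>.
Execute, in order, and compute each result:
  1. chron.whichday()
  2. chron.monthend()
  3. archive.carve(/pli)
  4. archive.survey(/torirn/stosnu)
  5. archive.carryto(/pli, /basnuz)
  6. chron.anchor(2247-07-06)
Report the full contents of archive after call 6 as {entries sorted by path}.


// chron.whichday() : Tuesday
// chron.monthend() : 1835-05-31
// archive.carve(p: /pli) : ok
// archive.survey(p: /torirn/stosnu) : ToolError: not found
// archive.carryto(s: /pli, d: /basnuz) : ok
// chron.anchor(d: 2247-07-06) : 2247-07-06

Answer: {basnuz/}


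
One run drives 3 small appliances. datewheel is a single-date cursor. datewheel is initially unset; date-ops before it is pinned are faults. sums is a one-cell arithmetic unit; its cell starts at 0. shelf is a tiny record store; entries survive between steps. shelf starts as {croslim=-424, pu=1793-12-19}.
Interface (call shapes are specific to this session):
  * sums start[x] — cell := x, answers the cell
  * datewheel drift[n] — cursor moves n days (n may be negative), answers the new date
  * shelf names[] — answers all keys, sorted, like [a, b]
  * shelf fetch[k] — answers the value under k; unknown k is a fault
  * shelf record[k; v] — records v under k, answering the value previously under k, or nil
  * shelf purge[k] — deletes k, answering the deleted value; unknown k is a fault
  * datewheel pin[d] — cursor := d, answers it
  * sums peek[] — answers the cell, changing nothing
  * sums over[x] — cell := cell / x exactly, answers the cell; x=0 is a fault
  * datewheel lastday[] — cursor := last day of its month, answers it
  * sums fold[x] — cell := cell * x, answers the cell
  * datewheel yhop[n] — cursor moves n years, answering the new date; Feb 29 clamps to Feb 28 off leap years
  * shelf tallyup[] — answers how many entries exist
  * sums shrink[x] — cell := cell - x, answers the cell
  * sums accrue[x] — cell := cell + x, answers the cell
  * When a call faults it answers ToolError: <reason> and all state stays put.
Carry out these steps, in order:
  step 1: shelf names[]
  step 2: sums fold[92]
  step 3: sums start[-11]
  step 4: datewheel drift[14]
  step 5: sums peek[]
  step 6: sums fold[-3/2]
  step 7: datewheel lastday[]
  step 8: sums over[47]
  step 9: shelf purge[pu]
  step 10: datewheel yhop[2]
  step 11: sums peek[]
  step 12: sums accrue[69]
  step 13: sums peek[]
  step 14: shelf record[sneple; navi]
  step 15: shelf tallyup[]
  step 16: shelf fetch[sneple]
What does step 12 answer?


;; shelf names() => [croslim, pu]
;; sums fold(x→92) => 0
;; sums start(x→-11) => -11
;; datewheel drift(n→14) => ToolError: no date set
;; sums peek() => -11
;; sums fold(x→-3/2) => 33/2
;; datewheel lastday() => ToolError: no date set
;; sums over(x→47) => 33/94
;; shelf purge(k→pu) => 1793-12-19
;; datewheel yhop(n→2) => ToolError: no date set
;; sums peek() => 33/94
;; sums accrue(x→69) => 6519/94
;; sums peek() => 6519/94
;; shelf record(k→sneple, v→navi) => nil
;; shelf tallyup() => 2
;; shelf fetch(k→sneple) => navi

Answer: 6519/94


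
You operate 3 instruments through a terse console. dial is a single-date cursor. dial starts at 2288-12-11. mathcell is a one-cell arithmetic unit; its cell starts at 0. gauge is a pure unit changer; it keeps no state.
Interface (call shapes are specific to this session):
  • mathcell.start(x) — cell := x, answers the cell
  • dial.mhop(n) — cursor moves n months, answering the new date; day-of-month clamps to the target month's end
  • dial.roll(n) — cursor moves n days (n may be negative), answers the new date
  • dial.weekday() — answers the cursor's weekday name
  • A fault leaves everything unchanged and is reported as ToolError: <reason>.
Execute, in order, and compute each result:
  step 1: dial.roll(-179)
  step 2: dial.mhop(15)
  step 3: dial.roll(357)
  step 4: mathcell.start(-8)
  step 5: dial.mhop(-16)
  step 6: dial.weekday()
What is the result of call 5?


>>> dial.roll -179
= 2288-06-15
>>> dial.mhop 15
= 2289-09-15
>>> dial.roll 357
= 2290-09-07
>>> mathcell.start -8
= -8
>>> dial.mhop -16
= 2289-05-07
>>> dial.weekday
= Tuesday

Answer: 2289-05-07


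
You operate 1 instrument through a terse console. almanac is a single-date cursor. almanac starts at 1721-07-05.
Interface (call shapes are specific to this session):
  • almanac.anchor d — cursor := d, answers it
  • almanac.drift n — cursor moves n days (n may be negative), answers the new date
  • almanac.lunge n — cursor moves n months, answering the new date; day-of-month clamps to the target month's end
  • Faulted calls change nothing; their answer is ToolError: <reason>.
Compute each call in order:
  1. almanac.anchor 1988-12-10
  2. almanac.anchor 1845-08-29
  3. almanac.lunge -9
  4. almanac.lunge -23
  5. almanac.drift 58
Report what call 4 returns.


Answer: 1842-12-29

Derivation:
CALL almanac.anchor[d=1988-12-10]
RET  1988-12-10
CALL almanac.anchor[d=1845-08-29]
RET  1845-08-29
CALL almanac.lunge[n=-9]
RET  1844-11-29
CALL almanac.lunge[n=-23]
RET  1842-12-29
CALL almanac.drift[n=58]
RET  1843-02-25


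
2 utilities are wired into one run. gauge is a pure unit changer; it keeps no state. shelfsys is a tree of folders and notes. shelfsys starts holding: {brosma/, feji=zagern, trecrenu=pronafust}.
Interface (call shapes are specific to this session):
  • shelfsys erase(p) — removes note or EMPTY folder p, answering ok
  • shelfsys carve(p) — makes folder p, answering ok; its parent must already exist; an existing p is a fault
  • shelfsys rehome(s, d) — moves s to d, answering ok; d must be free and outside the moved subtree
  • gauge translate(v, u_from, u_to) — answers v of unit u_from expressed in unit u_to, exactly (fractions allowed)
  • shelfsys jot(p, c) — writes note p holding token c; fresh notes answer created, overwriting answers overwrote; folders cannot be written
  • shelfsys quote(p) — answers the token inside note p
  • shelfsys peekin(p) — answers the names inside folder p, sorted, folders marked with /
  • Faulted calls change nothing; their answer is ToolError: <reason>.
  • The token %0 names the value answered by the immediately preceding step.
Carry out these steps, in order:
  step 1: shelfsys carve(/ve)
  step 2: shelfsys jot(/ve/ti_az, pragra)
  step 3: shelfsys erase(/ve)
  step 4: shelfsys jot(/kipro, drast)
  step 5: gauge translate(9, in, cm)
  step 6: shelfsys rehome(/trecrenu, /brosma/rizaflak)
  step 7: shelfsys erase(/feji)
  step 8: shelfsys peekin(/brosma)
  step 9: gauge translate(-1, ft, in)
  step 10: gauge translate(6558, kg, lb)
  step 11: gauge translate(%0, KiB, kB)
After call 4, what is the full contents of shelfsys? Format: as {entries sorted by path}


Answer: {brosma/, feji=zagern, kipro=drast, trecrenu=pronafust, ve/, ve/ti_az=pragra}

Derivation:
==> shelfsys carve(p→/ve)
<== ok
==> shelfsys jot(p→/ve/ti_az, c→pragra)
<== created
==> shelfsys erase(p→/ve)
<== ToolError: not empty
==> shelfsys jot(p→/kipro, c→drast)
<== created
==> gauge translate(v→9, u_from→in, u_to→cm)
<== 1143/50
==> shelfsys rehome(s→/trecrenu, d→/brosma/rizaflak)
<== ok
==> shelfsys erase(p→/feji)
<== ok
==> shelfsys peekin(p→/brosma)
<== [rizaflak]
==> gauge translate(v→-1, u_from→ft, u_to→in)
<== -12
==> gauge translate(v→6558, u_from→kg, u_to→lb)
<== 655800000000/45359237
==> gauge translate(v→%0, u_from→KiB, u_to→kB)
<== 671539200000/45359237


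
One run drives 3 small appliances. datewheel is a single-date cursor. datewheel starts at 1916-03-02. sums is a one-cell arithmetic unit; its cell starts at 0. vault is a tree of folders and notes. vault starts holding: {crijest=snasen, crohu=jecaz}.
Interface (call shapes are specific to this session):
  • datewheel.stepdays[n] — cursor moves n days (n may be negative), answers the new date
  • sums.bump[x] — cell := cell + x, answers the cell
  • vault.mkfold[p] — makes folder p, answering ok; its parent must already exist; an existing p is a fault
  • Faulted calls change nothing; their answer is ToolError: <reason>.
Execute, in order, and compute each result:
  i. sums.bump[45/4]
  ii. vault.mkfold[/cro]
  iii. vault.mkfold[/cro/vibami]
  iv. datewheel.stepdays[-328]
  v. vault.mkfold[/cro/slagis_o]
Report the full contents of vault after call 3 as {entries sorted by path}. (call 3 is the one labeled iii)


-- 1. sums.bump(x→45/4) => 45/4
-- 2. vault.mkfold(p→/cro) => ok
-- 3. vault.mkfold(p→/cro/vibami) => ok
-- 4. datewheel.stepdays(n→-328) => 1915-04-09
-- 5. vault.mkfold(p→/cro/slagis_o) => ok

Answer: {crijest=snasen, cro/, cro/vibami/, crohu=jecaz}


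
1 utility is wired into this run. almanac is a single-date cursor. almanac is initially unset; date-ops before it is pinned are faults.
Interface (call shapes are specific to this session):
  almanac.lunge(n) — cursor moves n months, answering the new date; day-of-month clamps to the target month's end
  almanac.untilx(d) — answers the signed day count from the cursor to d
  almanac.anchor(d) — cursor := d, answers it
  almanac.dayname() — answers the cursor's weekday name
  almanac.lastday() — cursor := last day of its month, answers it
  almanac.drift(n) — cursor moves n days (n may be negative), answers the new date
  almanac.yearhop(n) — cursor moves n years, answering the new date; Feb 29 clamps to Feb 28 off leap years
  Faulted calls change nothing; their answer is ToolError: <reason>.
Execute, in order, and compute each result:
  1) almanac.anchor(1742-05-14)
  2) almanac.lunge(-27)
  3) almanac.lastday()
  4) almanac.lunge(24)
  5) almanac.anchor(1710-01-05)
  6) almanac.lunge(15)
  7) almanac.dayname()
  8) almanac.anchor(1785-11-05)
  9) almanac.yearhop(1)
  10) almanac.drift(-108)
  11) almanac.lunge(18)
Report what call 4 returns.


Answer: 1742-02-28

Derivation:
>>> almanac.anchor d→1742-05-14
= 1742-05-14
>>> almanac.lunge n→-27
= 1740-02-14
>>> almanac.lastday
= 1740-02-29
>>> almanac.lunge n→24
= 1742-02-28
>>> almanac.anchor d→1710-01-05
= 1710-01-05
>>> almanac.lunge n→15
= 1711-04-05
>>> almanac.dayname
= Sunday
>>> almanac.anchor d→1785-11-05
= 1785-11-05
>>> almanac.yearhop n→1
= 1786-11-05
>>> almanac.drift n→-108
= 1786-07-20
>>> almanac.lunge n→18
= 1788-01-20


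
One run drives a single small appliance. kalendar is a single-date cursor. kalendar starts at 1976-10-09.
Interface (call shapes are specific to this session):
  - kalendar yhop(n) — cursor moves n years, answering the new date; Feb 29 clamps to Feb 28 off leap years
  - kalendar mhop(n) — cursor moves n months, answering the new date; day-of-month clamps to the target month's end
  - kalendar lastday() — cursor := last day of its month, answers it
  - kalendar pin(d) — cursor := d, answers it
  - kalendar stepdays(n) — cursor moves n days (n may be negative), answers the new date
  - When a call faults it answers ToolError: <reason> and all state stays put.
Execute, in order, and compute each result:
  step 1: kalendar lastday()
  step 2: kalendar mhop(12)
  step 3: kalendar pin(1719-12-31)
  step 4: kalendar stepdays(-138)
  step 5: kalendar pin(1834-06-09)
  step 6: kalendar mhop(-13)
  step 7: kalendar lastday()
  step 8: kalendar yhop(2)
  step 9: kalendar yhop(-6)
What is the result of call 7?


Answer: 1833-05-31

Derivation:
I call kalendar lastday, which returns 1976-10-31.
I try kalendar mhop(n→12), → 1977-10-31.
Now I run kalendar pin(d→1719-12-31), giving 1719-12-31.
I invoke kalendar stepdays(n→-138), — result: 1719-08-15.
I try kalendar pin(d→1834-06-09), yielding 1834-06-09.
Invoking kalendar mhop(n→-13), and see 1833-05-09.
I use kalendar lastday(), which returns 1833-05-31.
Invoking kalendar yhop(n→2), — result: 1835-05-31.
I use kalendar yhop(n→-6), which returns 1829-05-31.


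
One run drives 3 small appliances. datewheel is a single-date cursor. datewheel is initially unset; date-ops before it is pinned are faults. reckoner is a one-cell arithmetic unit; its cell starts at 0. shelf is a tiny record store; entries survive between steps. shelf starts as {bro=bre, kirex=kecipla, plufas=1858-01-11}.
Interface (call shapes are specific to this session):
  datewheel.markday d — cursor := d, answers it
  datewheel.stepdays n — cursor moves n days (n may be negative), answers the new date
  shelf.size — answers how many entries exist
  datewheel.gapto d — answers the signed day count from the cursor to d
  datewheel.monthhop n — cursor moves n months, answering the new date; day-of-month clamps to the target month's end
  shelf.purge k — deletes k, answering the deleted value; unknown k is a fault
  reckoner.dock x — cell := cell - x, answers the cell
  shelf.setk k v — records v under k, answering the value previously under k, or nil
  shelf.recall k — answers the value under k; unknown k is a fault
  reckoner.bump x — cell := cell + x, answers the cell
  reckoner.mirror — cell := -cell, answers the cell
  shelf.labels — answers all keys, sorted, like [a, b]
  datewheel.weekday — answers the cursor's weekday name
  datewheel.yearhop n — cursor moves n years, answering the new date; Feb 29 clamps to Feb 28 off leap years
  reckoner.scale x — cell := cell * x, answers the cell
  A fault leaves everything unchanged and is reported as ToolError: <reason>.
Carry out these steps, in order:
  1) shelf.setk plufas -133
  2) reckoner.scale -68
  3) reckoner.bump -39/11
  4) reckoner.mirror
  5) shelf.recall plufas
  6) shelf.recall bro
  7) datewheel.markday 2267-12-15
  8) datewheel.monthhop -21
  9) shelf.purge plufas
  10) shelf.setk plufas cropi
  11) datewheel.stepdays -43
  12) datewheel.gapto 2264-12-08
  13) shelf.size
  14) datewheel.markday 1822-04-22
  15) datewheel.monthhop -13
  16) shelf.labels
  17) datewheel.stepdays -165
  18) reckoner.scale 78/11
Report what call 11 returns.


Answer: 2266-01-31

Derivation:
Do: shelf.setk[k: plufas; v: -133]
See: 1858-01-11
Do: reckoner.scale[x: -68]
See: 0
Do: reckoner.bump[x: -39/11]
See: -39/11
Do: reckoner.mirror[]
See: 39/11
Do: shelf.recall[k: plufas]
See: -133
Do: shelf.recall[k: bro]
See: bre
Do: datewheel.markday[d: 2267-12-15]
See: 2267-12-15
Do: datewheel.monthhop[n: -21]
See: 2266-03-15
Do: shelf.purge[k: plufas]
See: -133
Do: shelf.setk[k: plufas; v: cropi]
See: nil
Do: datewheel.stepdays[n: -43]
See: 2266-01-31
Do: datewheel.gapto[d: 2264-12-08]
See: -419
Do: shelf.size[]
See: 3
Do: datewheel.markday[d: 1822-04-22]
See: 1822-04-22
Do: datewheel.monthhop[n: -13]
See: 1821-03-22
Do: shelf.labels[]
See: [bro, kirex, plufas]
Do: datewheel.stepdays[n: -165]
See: 1820-10-08
Do: reckoner.scale[x: 78/11]
See: 3042/121
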